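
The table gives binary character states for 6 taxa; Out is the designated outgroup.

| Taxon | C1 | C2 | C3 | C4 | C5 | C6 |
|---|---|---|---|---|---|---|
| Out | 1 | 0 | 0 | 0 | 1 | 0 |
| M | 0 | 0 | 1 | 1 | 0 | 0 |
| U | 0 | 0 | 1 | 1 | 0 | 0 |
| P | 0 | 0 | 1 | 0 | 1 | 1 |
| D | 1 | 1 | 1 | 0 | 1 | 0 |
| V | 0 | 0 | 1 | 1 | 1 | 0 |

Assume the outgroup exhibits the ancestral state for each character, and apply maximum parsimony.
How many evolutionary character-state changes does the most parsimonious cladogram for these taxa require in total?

6

Character polarity is set by the outgroup: the derived state is whichever differs from the outgroup's state, so for C1, C5 the derived state is '0', and for the remaining characters it is '1'.
C1 (derived state '0') is shared by M, P, U, and V — a synapomorphy uniting that clade.
C2 (derived state '1') is unique to D (autapomorphy; uninformative for grouping).
All ingroup taxa share the derived state '1' for C3; it defines the ingroup but does not resolve relationships within it.
Only M, U, and V show the derived state '1' for C4, supporting them as a clade.
C5: derived state '0' in M and U only — synapomorphy for {M, U}.
C6: derived state '1' in P only — an autapomorphy, so it tells us nothing about relationships among taxa.
Most parsimonious ingroup topology: ((((M,U),V),P),D).
Changes per character on this tree: C1: 1; C2: 1; C3: 1; C4: 1; C5: 1; C6: 1.
Total = 6.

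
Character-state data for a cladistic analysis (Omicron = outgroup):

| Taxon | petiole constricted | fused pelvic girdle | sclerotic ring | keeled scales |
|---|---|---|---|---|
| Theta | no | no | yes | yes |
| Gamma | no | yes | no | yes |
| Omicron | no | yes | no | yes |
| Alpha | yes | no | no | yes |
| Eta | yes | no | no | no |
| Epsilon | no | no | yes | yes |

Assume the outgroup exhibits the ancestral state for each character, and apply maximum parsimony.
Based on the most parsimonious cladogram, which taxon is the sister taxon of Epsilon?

Theta

Character polarity is set by the outgroup: the derived state is whichever differs from the outgroup's state, so for fused pelvic girdle, keeled scales the derived state is 'no', and for the remaining characters it is 'yes'.
petiole constricted: derived state 'yes' in Alpha and Eta only — synapomorphy for {Alpha, Eta}.
fused pelvic girdle: derived state 'no' in Alpha, Epsilon, Eta, and Theta only — synapomorphy for {Alpha, Epsilon, Eta, Theta}.
sclerotic ring (derived state 'yes') is shared by Epsilon and Theta — a synapomorphy uniting that clade.
keeled scales (derived state 'no') is unique to Eta (autapomorphy; uninformative for grouping).
Most parsimonious ingroup topology: (Gamma,((Epsilon,Theta),(Eta,Alpha))).
Epsilon and Theta form a cherry on this tree, so they are sister taxa.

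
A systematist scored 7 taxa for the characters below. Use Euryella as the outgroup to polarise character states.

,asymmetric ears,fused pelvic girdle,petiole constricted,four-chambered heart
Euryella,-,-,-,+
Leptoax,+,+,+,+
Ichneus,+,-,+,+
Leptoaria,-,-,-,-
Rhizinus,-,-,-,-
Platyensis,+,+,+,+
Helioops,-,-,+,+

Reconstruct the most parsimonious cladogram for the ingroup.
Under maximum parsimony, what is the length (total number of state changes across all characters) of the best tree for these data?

Character polarity is set by the outgroup: the derived state is whichever differs from the outgroup's state, so for four-chambered heart the derived state is '-', and for the remaining characters it is '+'.
asymmetric ears (derived state '+') is shared by Ichneus, Leptoax, and Platyensis — a synapomorphy uniting that clade.
Only Leptoax and Platyensis show the derived state '+' for fused pelvic girdle, supporting them as a clade.
Only Helioops, Ichneus, Leptoax, and Platyensis show the derived state '+' for petiole constricted, supporting them as a clade.
Only Leptoaria and Rhizinus show the derived state '-' for four-chambered heart, supporting them as a clade.
Most parsimonious ingroup topology: ((((Leptoax,Platyensis),Ichneus),Helioops),(Leptoaria,Rhizinus)).
Changes per character on this tree: asymmetric ears: 1; fused pelvic girdle: 1; petiole constricted: 1; four-chambered heart: 1.
Total = 4.

4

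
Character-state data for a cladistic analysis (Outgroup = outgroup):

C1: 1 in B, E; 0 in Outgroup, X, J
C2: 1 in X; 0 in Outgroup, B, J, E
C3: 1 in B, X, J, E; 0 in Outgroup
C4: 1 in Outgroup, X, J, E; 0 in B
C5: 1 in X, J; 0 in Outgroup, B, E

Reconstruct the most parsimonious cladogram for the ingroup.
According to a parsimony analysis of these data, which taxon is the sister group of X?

J

Character polarity is set by the outgroup: the derived state is whichever differs from the outgroup's state, so for C4 the derived state is '0', and for the remaining characters it is '1'.
Only B and E show the derived state '1' for C1, supporting them as a clade.
C2 (derived state '1') is unique to X (autapomorphy; uninformative for grouping).
All ingroup taxa share the derived state '1' for C3; it defines the ingroup but does not resolve relationships within it.
C4 (derived state '0') is unique to B (autapomorphy; uninformative for grouping).
C5: derived state '1' in J and X only — synapomorphy for {J, X}.
Most parsimonious ingroup topology: ((B,E),(X,J)).
X and J form a cherry on this tree, so they are sister taxa.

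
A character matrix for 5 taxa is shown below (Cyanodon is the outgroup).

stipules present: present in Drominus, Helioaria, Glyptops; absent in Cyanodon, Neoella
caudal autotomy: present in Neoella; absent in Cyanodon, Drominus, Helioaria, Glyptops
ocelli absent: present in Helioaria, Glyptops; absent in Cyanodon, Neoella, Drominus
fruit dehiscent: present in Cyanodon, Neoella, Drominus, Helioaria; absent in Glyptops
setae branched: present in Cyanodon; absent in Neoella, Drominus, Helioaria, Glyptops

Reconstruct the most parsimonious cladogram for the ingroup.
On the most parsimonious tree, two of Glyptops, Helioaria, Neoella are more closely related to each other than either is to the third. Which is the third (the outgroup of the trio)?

Neoella

Character polarity is set by the outgroup: the derived state is whichever differs from the outgroup's state, so for fruit dehiscent, setae branched the derived state is 'absent', and for the remaining characters it is 'present'.
Only Drominus, Glyptops, and Helioaria show the derived state 'present' for stipules present, supporting them as a clade.
caudal autotomy (derived state 'present') is unique to Neoella (autapomorphy; uninformative for grouping).
ocelli absent (derived state 'present') is shared by Glyptops and Helioaria — a synapomorphy uniting that clade.
fruit dehiscent (derived state 'absent') is unique to Glyptops (autapomorphy; uninformative for grouping).
All ingroup taxa share the derived state 'absent' for setae branched; it defines the ingroup but does not resolve relationships within it.
Most parsimonious ingroup topology: (Neoella,(Drominus,(Helioaria,Glyptops))).
Helioaria and Glyptops share a more recent common ancestor with each other than either does with Neoella, so Neoella is the least closely related of the three.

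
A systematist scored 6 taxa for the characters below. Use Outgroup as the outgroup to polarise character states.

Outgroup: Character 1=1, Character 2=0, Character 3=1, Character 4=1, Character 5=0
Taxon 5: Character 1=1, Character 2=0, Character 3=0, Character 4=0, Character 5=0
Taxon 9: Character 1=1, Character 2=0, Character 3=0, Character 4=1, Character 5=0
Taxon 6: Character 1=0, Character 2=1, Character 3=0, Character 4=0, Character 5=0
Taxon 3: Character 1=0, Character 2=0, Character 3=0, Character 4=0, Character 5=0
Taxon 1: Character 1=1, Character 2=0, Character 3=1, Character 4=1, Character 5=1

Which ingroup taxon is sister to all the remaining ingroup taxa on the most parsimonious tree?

Character polarity is set by the outgroup: the derived state is whichever differs from the outgroup's state, so for Character 1, Character 3, Character 4 the derived state is '0', and for the remaining characters it is '1'.
Only Taxon 3 and Taxon 6 show the derived state '0' for Character 1, supporting them as a clade.
Character 2 (derived state '1') is unique to Taxon 6 (autapomorphy; uninformative for grouping).
Character 3 (derived state '0') is shared by Taxon 3, Taxon 5, Taxon 6, and Taxon 9 — a synapomorphy uniting that clade.
Character 4 (derived state '0') is shared by Taxon 3, Taxon 5, and Taxon 6 — a synapomorphy uniting that clade.
Character 5 (derived state '1') is unique to Taxon 1 (autapomorphy; uninformative for grouping).
Most parsimonious ingroup topology: (((Taxon 5,(Taxon 6,Taxon 3)),Taxon 9),Taxon 1).
Taxon 1 is sister to the clade containing all other ingroup taxa, so it is the earliest-diverging (most basal) ingroup lineage.

Taxon 1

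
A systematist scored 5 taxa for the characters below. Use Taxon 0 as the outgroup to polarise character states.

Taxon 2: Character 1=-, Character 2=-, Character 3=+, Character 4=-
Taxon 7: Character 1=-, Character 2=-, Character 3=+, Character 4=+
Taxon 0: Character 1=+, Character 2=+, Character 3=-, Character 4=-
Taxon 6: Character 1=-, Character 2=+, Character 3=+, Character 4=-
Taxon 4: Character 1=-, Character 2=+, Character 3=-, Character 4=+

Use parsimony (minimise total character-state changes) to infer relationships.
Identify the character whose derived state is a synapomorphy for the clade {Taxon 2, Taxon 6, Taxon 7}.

Character 3

Character polarity is set by the outgroup: the derived state is whichever differs from the outgroup's state, so for Character 1, Character 2 the derived state is '-', and for the remaining characters it is '+'.
All ingroup taxa share the derived state '-' for Character 1; it defines the ingroup but does not resolve relationships within it.
Character 2: derived state '-' in Taxon 2 and Taxon 7 only — synapomorphy for {Taxon 2, Taxon 7}.
Character 3: derived state '+' in Taxon 2, Taxon 6, and Taxon 7 only — synapomorphy for {Taxon 2, Taxon 6, Taxon 7}.
Character 4 groups Taxon 4 and Taxon 7, which is incompatible with the clades supported by the remaining characters; treating it as convergent (homoplasy) costs fewer steps than any alternative tree.
Most parsimonious ingroup topology: (Taxon 4,((Taxon 7,Taxon 2),Taxon 6)).
The clade {Taxon 2, Taxon 6, Taxon 7} is supported by Character 3: its derived state '+' occurs in exactly those taxa and in no other taxon (including the outgroup).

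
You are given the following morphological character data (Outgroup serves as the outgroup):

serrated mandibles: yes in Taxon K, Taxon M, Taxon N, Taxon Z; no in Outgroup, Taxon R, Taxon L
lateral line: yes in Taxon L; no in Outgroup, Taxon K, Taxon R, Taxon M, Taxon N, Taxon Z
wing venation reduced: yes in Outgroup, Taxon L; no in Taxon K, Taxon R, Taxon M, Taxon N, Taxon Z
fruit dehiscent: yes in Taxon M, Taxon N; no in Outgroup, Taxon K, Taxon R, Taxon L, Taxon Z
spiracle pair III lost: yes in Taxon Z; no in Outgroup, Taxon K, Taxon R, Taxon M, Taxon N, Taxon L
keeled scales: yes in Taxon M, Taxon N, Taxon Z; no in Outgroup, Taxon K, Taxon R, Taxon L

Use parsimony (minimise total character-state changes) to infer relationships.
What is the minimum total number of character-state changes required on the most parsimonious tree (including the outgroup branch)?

Character polarity is set by the outgroup: the derived state is whichever differs from the outgroup's state, so for wing venation reduced the derived state is 'no', and for the remaining characters it is 'yes'.
serrated mandibles (derived state 'yes') is shared by Taxon K, Taxon M, Taxon N, and Taxon Z — a synapomorphy uniting that clade.
lateral line: derived state 'yes' in Taxon L only — an autapomorphy, so it tells us nothing about relationships among taxa.
Only Taxon K, Taxon M, Taxon N, Taxon R, and Taxon Z show the derived state 'no' for wing venation reduced, supporting them as a clade.
Only Taxon M and Taxon N show the derived state 'yes' for fruit dehiscent, supporting them as a clade.
spiracle pair III lost: derived state 'yes' in Taxon Z only — an autapomorphy, so it tells us nothing about relationships among taxa.
keeled scales: derived state 'yes' in Taxon M, Taxon N, and Taxon Z only — synapomorphy for {Taxon M, Taxon N, Taxon Z}.
Most parsimonious ingroup topology: (((Taxon K,((Taxon M,Taxon N),Taxon Z)),Taxon R),Taxon L).
Changes per character on this tree: serrated mandibles: 1; lateral line: 1; wing venation reduced: 1; fruit dehiscent: 1; spiracle pair III lost: 1; keeled scales: 1.
Total = 6.

6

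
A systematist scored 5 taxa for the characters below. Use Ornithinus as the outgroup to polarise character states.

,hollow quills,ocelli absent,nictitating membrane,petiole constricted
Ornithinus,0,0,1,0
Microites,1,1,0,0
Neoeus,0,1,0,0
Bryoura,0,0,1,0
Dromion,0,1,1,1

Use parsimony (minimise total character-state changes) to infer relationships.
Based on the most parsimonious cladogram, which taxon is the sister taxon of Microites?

Neoeus

Character polarity is set by the outgroup: the derived state is whichever differs from the outgroup's state, so for nictitating membrane the derived state is '0', and for the remaining characters it is '1'.
hollow quills (derived state '1') is unique to Microites (autapomorphy; uninformative for grouping).
ocelli absent (derived state '1') is shared by Dromion, Microites, and Neoeus — a synapomorphy uniting that clade.
nictitating membrane: derived state '0' in Microites and Neoeus only — synapomorphy for {Microites, Neoeus}.
petiole constricted: derived state '1' in Dromion only — an autapomorphy, so it tells us nothing about relationships among taxa.
Most parsimonious ingroup topology: (((Microites,Neoeus),Dromion),Bryoura).
Microites and Neoeus form a cherry on this tree, so they are sister taxa.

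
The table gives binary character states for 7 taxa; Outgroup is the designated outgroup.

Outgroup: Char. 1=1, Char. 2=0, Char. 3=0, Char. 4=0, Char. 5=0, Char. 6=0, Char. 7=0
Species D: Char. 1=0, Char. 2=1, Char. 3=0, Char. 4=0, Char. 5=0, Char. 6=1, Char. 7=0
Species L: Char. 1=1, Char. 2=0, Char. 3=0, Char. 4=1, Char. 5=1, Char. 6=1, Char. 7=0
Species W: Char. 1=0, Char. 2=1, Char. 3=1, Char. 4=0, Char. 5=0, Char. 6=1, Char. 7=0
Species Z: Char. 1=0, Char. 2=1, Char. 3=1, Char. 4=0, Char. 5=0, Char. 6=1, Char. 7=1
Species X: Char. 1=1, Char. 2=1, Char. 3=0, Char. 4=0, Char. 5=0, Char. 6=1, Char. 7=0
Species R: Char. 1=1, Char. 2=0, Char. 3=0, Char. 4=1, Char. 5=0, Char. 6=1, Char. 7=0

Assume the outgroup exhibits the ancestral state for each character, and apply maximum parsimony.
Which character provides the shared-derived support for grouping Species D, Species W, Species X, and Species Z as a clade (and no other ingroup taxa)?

Character polarity is set by the outgroup: the derived state is whichever differs from the outgroup's state, so for Char. 1 the derived state is '0', and for the remaining characters it is '1'.
Char. 1: derived state '0' in Species D, Species W, and Species Z only — synapomorphy for {Species D, Species W, Species Z}.
Char. 2: derived state '1' in Species D, Species W, Species X, and Species Z only — synapomorphy for {Species D, Species W, Species X, Species Z}.
Only Species W and Species Z show the derived state '1' for Char. 3, supporting them as a clade.
Only Species L and Species R show the derived state '1' for Char. 4, supporting them as a clade.
Char. 5: derived state '1' in Species L only — an autapomorphy, so it tells us nothing about relationships among taxa.
All ingroup taxa share the derived state '1' for Char. 6; it defines the ingroup but does not resolve relationships within it.
Char. 7 (derived state '1') is unique to Species Z (autapomorphy; uninformative for grouping).
Most parsimonious ingroup topology: (((Species D,(Species W,Species Z)),Species X),(Species L,Species R)).
The clade {Species D, Species W, Species X, Species Z} is supported by Char. 2: its derived state '1' occurs in exactly those taxa and in no other taxon (including the outgroup).

Char. 2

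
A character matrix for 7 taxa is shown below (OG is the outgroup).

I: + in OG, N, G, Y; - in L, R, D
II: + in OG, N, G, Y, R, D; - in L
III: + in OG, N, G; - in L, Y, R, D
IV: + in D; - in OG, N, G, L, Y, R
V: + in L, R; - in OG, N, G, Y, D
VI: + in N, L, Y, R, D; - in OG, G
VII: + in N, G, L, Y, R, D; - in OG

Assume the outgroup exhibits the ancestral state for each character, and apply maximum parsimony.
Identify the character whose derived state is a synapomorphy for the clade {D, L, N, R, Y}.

VI

Character polarity is set by the outgroup: the derived state is whichever differs from the outgroup's state, so for I, II, III the derived state is '-', and for the remaining characters it is '+'.
Only D, L, and R show the derived state '-' for I, supporting them as a clade.
II: derived state '-' in L only — an autapomorphy, so it tells us nothing about relationships among taxa.
Only D, L, R, and Y show the derived state '-' for III, supporting them as a clade.
IV (derived state '+') is unique to D (autapomorphy; uninformative for grouping).
V (derived state '+') is shared by L and R — a synapomorphy uniting that clade.
VI: derived state '+' in D, L, N, R, and Y only — synapomorphy for {D, L, N, R, Y}.
All ingroup taxa share the derived state '+' for VII; it defines the ingroup but does not resolve relationships within it.
Most parsimonious ingroup topology: ((N,(((L,R),D),Y)),G).
The clade {D, L, N, R, Y} is supported by VI: its derived state '+' occurs in exactly those taxa and in no other taxon (including the outgroup).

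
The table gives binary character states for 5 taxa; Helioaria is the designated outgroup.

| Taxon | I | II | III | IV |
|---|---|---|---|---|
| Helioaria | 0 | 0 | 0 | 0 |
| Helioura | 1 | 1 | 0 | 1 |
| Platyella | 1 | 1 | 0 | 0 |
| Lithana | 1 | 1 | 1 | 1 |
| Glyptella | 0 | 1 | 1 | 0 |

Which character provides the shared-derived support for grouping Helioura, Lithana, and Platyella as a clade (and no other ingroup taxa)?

I

The outgroup has state '0' for every character, so '1' is the derived state throughout.
I (derived state '1') is shared by Helioura, Lithana, and Platyella — a synapomorphy uniting that clade.
All ingroup taxa share the derived state '1' for II; it defines the ingroup but does not resolve relationships within it.
III (state '1') occurs in Glyptella and Lithana but conflicts with the nesting implied by the other characters — most parsimoniously interpreted as homoplasy.
IV: derived state '1' in Helioura and Lithana only — synapomorphy for {Helioura, Lithana}.
Most parsimonious ingroup topology: (((Helioura,Lithana),Platyella),Glyptella).
The clade {Helioura, Lithana, Platyella} is supported by I: its derived state '1' occurs in exactly those taxa and in no other taxon (including the outgroup).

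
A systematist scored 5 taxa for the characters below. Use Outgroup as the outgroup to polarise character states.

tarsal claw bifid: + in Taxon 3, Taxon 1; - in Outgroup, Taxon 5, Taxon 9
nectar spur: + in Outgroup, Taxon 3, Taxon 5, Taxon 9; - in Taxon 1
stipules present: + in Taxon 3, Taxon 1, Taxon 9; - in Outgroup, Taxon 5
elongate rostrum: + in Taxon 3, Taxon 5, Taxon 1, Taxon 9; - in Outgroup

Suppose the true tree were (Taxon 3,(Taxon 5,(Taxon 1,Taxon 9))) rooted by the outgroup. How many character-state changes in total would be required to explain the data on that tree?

Map each character onto (Taxon 3,(Taxon 5,(Taxon 1,Taxon 9))) (rooted by Outgroup) and count the minimum state changes it requires (Fitch parsimony):
tarsal claw bifid: 2; nectar spur: 1; stipules present: 2; elongate rostrum: 1.
Total tree length = 6.

6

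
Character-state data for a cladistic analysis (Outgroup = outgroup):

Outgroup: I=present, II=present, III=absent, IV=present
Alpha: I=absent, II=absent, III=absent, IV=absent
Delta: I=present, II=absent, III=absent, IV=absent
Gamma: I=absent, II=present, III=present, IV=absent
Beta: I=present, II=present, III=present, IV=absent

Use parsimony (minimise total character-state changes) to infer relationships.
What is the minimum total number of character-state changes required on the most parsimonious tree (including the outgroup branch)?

Character polarity is set by the outgroup: the derived state is whichever differs from the outgroup's state, so for I, II, IV the derived state is 'absent', and for the remaining characters it is 'present'.
I (state 'absent') occurs in Alpha and Gamma but conflicts with the nesting implied by the other characters — most parsimoniously interpreted as homoplasy.
II (derived state 'absent') is shared by Alpha and Delta — a synapomorphy uniting that clade.
Only Beta and Gamma show the derived state 'present' for III, supporting them as a clade.
All ingroup taxa share the derived state 'absent' for IV; it defines the ingroup but does not resolve relationships within it.
Most parsimonious ingroup topology: ((Alpha,Delta),(Gamma,Beta)).
Changes per character on this tree: I: 2; II: 1; III: 1; IV: 1.
Total = 5.

5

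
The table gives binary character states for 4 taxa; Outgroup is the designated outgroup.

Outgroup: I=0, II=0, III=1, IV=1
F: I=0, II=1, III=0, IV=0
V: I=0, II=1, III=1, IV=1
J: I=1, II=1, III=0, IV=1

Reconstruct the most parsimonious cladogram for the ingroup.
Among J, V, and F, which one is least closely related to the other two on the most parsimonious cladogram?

V

Character polarity is set by the outgroup: the derived state is whichever differs from the outgroup's state, so for III, IV the derived state is '0', and for the remaining characters it is '1'.
I (derived state '1') is unique to J (autapomorphy; uninformative for grouping).
II (derived state '1') is shared by all ingroup taxa — unites the whole ingroup.
III (derived state '0') is shared by F and J — a synapomorphy uniting that clade.
IV (derived state '0') is unique to F (autapomorphy; uninformative for grouping).
Most parsimonious ingroup topology: ((F,J),V).
F and J share a more recent common ancestor with each other than either does with V, so V is the least closely related of the three.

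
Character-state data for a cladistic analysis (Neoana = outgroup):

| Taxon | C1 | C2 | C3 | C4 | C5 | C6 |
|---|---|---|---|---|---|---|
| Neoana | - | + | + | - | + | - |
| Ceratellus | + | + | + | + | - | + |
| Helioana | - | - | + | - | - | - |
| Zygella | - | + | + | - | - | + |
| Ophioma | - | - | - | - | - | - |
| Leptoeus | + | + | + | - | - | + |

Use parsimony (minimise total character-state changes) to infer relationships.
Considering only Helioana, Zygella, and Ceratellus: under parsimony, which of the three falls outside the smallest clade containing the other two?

Character polarity is set by the outgroup: the derived state is whichever differs from the outgroup's state, so for C2, C3, C5 the derived state is '-', and for the remaining characters it is '+'.
C1 (derived state '+') is shared by Ceratellus and Leptoeus — a synapomorphy uniting that clade.
Only Helioana and Ophioma show the derived state '-' for C2, supporting them as a clade.
C3: derived state '-' in Ophioma only — an autapomorphy, so it tells us nothing about relationships among taxa.
C4: derived state '+' in Ceratellus only — an autapomorphy, so it tells us nothing about relationships among taxa.
All ingroup taxa share the derived state '-' for C5; it defines the ingroup but does not resolve relationships within it.
C6: derived state '+' in Ceratellus, Leptoeus, and Zygella only — synapomorphy for {Ceratellus, Leptoeus, Zygella}.
Most parsimonious ingroup topology: (((Ceratellus,Leptoeus),Zygella),(Helioana,Ophioma)).
Ceratellus and Zygella share a more recent common ancestor with each other than either does with Helioana, so Helioana is the least closely related of the three.

Helioana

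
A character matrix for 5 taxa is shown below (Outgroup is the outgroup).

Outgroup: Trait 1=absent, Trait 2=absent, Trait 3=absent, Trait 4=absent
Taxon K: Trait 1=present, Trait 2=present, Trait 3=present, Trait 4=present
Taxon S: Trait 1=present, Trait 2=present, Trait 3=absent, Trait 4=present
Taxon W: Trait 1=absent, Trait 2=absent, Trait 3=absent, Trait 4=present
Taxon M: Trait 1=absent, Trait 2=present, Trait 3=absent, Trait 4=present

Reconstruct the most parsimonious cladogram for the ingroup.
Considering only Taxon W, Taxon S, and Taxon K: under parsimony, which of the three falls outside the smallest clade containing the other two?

Taxon W

The outgroup has state 'absent' for every character, so 'present' is the derived state throughout.
Only Taxon K and Taxon S show the derived state 'present' for Trait 1, supporting them as a clade.
Only Taxon K, Taxon M, and Taxon S show the derived state 'present' for Trait 2, supporting them as a clade.
Trait 3: derived state 'present' in Taxon K only — an autapomorphy, so it tells us nothing about relationships among taxa.
All ingroup taxa share the derived state 'present' for Trait 4; it defines the ingroup but does not resolve relationships within it.
Most parsimonious ingroup topology: (((Taxon K,Taxon S),Taxon M),Taxon W).
Taxon K and Taxon S share a more recent common ancestor with each other than either does with Taxon W, so Taxon W is the least closely related of the three.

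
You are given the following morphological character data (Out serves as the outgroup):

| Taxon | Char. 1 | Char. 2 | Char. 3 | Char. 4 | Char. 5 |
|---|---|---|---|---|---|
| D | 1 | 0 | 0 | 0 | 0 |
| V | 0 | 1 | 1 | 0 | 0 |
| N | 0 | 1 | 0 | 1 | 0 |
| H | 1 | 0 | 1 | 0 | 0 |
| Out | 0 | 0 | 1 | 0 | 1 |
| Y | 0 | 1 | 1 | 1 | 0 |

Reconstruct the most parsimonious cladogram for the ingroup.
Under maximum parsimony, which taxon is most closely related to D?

H

Character polarity is set by the outgroup: the derived state is whichever differs from the outgroup's state, so for Char. 3, Char. 5 the derived state is '0', and for the remaining characters it is '1'.
Char. 1: derived state '1' in D and H only — synapomorphy for {D, H}.
Char. 2: derived state '1' in N, V, and Y only — synapomorphy for {N, V, Y}.
Char. 3 (state '0') occurs in D and N but conflicts with the nesting implied by the other characters — most parsimoniously interpreted as homoplasy.
Char. 4 (derived state '1') is shared by N and Y — a synapomorphy uniting that clade.
Char. 5 (derived state '0') is shared by all ingroup taxa — unites the whole ingroup.
Most parsimonious ingroup topology: ((V,(N,Y)),(D,H)).
D and H form a cherry on this tree, so they are sister taxa.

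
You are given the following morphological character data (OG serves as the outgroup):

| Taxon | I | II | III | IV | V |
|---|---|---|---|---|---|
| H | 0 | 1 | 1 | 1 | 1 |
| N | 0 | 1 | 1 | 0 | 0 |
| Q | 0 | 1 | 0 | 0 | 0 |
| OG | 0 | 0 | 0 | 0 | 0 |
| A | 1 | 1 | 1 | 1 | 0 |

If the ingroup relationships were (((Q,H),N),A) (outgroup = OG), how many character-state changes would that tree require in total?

7

Map each character onto (((Q,H),N),A) (rooted by OG) and count the minimum state changes it requires (Fitch parsimony):
I: 1; II: 1; III: 2; IV: 2; V: 1.
Total tree length = 7.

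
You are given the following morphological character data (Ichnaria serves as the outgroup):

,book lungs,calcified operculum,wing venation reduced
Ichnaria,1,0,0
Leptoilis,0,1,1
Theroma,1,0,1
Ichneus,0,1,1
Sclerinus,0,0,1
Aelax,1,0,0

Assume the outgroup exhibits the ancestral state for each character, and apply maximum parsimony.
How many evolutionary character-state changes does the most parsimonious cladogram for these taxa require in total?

3

Character polarity is set by the outgroup: the derived state is whichever differs from the outgroup's state, so for book lungs the derived state is '0', and for the remaining characters it is '1'.
book lungs (derived state '0') is shared by Ichneus, Leptoilis, and Sclerinus — a synapomorphy uniting that clade.
calcified operculum (derived state '1') is shared by Ichneus and Leptoilis — a synapomorphy uniting that clade.
wing venation reduced: derived state '1' in Ichneus, Leptoilis, Sclerinus, and Theroma only — synapomorphy for {Ichneus, Leptoilis, Sclerinus, Theroma}.
Most parsimonious ingroup topology: ((((Leptoilis,Ichneus),Sclerinus),Theroma),Aelax).
Changes per character on this tree: book lungs: 1; calcified operculum: 1; wing venation reduced: 1.
Total = 3.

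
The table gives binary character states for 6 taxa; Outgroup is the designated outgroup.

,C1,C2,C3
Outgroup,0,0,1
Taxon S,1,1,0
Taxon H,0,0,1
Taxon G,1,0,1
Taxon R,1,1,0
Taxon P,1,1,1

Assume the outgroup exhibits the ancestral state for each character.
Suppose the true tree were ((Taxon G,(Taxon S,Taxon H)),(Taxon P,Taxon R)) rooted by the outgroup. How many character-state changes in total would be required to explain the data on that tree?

6

Map each character onto ((Taxon G,(Taxon S,Taxon H)),(Taxon P,Taxon R)) (rooted by Outgroup) and count the minimum state changes it requires (Fitch parsimony):
C1: 2; C2: 2; C3: 2.
Total tree length = 6.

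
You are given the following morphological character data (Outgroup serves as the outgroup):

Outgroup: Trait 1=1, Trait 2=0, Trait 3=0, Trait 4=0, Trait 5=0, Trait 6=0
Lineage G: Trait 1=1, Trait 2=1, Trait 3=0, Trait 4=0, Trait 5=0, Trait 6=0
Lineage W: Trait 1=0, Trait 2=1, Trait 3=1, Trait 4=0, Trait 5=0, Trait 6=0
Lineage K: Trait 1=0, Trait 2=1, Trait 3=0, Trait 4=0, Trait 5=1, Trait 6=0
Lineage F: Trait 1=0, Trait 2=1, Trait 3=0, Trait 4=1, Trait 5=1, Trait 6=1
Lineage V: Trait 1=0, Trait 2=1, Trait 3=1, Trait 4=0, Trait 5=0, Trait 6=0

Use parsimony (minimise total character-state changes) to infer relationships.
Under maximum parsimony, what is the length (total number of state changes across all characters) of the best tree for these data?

Character polarity is set by the outgroup: the derived state is whichever differs from the outgroup's state, so for Trait 1 the derived state is '0', and for the remaining characters it is '1'.
Trait 1: derived state '0' in Lineage F, Lineage K, Lineage V, and Lineage W only — synapomorphy for {Lineage F, Lineage K, Lineage V, Lineage W}.
All ingroup taxa share the derived state '1' for Trait 2; it defines the ingroup but does not resolve relationships within it.
Trait 3: derived state '1' in Lineage V and Lineage W only — synapomorphy for {Lineage V, Lineage W}.
Trait 4 (derived state '1') is unique to Lineage F (autapomorphy; uninformative for grouping).
Only Lineage F and Lineage K show the derived state '1' for Trait 5, supporting them as a clade.
Trait 6 (derived state '1') is unique to Lineage F (autapomorphy; uninformative for grouping).
Most parsimonious ingroup topology: (Lineage G,((Lineage W,Lineage V),(Lineage K,Lineage F))).
Changes per character on this tree: Trait 1: 1; Trait 2: 1; Trait 3: 1; Trait 4: 1; Trait 5: 1; Trait 6: 1.
Total = 6.

6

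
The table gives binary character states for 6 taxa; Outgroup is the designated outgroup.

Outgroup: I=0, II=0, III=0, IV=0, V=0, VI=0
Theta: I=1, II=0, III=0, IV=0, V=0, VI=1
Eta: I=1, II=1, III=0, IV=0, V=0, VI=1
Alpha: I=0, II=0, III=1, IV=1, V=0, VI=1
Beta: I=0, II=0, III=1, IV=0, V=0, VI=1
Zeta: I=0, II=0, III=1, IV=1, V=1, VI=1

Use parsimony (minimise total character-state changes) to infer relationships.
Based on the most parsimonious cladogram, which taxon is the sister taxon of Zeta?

The outgroup has state '0' for every character, so '1' is the derived state throughout.
I (derived state '1') is shared by Eta and Theta — a synapomorphy uniting that clade.
II: derived state '1' in Eta only — an autapomorphy, so it tells us nothing about relationships among taxa.
III (derived state '1') is shared by Alpha, Beta, and Zeta — a synapomorphy uniting that clade.
Only Alpha and Zeta show the derived state '1' for IV, supporting them as a clade.
V: derived state '1' in Zeta only — an autapomorphy, so it tells us nothing about relationships among taxa.
VI (derived state '1') is shared by all ingroup taxa — unites the whole ingroup.
Most parsimonious ingroup topology: ((Theta,Eta),((Alpha,Zeta),Beta)).
Zeta and Alpha form a cherry on this tree, so they are sister taxa.

Alpha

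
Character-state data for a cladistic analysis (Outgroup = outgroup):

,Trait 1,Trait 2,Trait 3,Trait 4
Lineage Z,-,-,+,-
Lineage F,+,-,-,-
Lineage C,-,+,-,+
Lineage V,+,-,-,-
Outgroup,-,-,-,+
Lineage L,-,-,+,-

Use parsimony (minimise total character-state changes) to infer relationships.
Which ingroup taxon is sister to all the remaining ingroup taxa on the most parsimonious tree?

Character polarity is set by the outgroup: the derived state is whichever differs from the outgroup's state, so for Trait 4 the derived state is '-', and for the remaining characters it is '+'.
Trait 1 (derived state '+') is shared by Lineage F and Lineage V — a synapomorphy uniting that clade.
Trait 2: derived state '+' in Lineage C only — an autapomorphy, so it tells us nothing about relationships among taxa.
Only Lineage L and Lineage Z show the derived state '+' for Trait 3, supporting them as a clade.
Only Lineage F, Lineage L, Lineage V, and Lineage Z show the derived state '-' for Trait 4, supporting them as a clade.
Most parsimonious ingroup topology: (((Lineage V,Lineage F),(Lineage L,Lineage Z)),Lineage C).
Lineage C is sister to the clade containing all other ingroup taxa, so it is the earliest-diverging (most basal) ingroup lineage.

Lineage C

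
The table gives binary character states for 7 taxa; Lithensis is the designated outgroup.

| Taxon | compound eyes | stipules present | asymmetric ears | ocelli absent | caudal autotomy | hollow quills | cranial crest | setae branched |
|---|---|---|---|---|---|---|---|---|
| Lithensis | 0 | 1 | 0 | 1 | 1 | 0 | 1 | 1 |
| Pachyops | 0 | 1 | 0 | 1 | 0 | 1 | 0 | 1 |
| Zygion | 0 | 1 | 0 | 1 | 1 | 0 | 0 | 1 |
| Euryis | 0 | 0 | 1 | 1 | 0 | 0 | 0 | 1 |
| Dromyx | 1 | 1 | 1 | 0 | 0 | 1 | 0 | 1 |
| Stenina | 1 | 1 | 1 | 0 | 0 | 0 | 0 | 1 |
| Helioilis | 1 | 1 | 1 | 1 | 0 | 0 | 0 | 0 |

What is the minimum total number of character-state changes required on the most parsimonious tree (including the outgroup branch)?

9

Character polarity is set by the outgroup: the derived state is whichever differs from the outgroup's state, so for stipules present, ocelli absent, caudal autotomy, cranial crest, setae branched the derived state is '0', and for the remaining characters it is '1'.
compound eyes: derived state '1' in Dromyx, Helioilis, and Stenina only — synapomorphy for {Dromyx, Helioilis, Stenina}.
stipules present (derived state '0') is unique to Euryis (autapomorphy; uninformative for grouping).
asymmetric ears: derived state '1' in Dromyx, Euryis, Helioilis, and Stenina only — synapomorphy for {Dromyx, Euryis, Helioilis, Stenina}.
Only Dromyx and Stenina show the derived state '0' for ocelli absent, supporting them as a clade.
caudal autotomy: derived state '0' in Dromyx, Euryis, Helioilis, Pachyops, and Stenina only — synapomorphy for {Dromyx, Euryis, Helioilis, Pachyops, Stenina}.
hollow quills (state '1') occurs in Dromyx and Pachyops but conflicts with the nesting implied by the other characters — most parsimoniously interpreted as homoplasy.
All ingroup taxa share the derived state '0' for cranial crest; it defines the ingroup but does not resolve relationships within it.
setae branched: derived state '0' in Helioilis only — an autapomorphy, so it tells us nothing about relationships among taxa.
Most parsimonious ingroup topology: ((Pachyops,(Euryis,((Dromyx,Stenina),Helioilis))),Zygion).
Changes per character on this tree: compound eyes: 1; stipules present: 1; asymmetric ears: 1; ocelli absent: 1; caudal autotomy: 1; hollow quills: 2; cranial crest: 1; setae branched: 1.
Total = 9.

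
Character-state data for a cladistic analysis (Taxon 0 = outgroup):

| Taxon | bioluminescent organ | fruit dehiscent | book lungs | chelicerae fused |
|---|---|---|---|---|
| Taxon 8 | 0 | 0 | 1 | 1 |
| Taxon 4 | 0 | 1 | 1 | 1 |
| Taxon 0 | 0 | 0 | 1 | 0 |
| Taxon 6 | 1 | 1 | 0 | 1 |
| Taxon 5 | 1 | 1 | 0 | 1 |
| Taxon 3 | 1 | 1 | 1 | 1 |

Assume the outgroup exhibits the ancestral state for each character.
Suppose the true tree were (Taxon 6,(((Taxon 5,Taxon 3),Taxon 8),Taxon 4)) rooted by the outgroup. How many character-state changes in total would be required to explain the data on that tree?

7

Map each character onto (Taxon 6,(((Taxon 5,Taxon 3),Taxon 8),Taxon 4)) (rooted by Taxon 0) and count the minimum state changes it requires (Fitch parsimony):
bioluminescent organ: 2; fruit dehiscent: 2; book lungs: 2; chelicerae fused: 1.
Total tree length = 7.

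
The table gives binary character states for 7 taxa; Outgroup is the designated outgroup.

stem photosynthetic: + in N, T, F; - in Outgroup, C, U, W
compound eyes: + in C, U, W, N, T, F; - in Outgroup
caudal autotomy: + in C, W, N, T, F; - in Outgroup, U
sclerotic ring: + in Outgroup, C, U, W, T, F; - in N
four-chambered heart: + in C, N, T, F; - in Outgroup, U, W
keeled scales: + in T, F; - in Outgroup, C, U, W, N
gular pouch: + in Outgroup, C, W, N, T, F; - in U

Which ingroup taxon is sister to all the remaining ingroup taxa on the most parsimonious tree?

Character polarity is set by the outgroup: the derived state is whichever differs from the outgroup's state, so for sclerotic ring, gular pouch the derived state is '-', and for the remaining characters it is '+'.
stem photosynthetic (derived state '+') is shared by F, N, and T — a synapomorphy uniting that clade.
compound eyes (derived state '+') is shared by all ingroup taxa — unites the whole ingroup.
Only C, F, N, T, and W show the derived state '+' for caudal autotomy, supporting them as a clade.
sclerotic ring: derived state '-' in N only — an autapomorphy, so it tells us nothing about relationships among taxa.
four-chambered heart (derived state '+') is shared by C, F, N, and T — a synapomorphy uniting that clade.
Only F and T show the derived state '+' for keeled scales, supporting them as a clade.
gular pouch (derived state '-') is unique to U (autapomorphy; uninformative for grouping).
Most parsimonious ingroup topology: (((C,(N,(T,F))),W),U).
U is sister to the clade containing all other ingroup taxa, so it is the earliest-diverging (most basal) ingroup lineage.

U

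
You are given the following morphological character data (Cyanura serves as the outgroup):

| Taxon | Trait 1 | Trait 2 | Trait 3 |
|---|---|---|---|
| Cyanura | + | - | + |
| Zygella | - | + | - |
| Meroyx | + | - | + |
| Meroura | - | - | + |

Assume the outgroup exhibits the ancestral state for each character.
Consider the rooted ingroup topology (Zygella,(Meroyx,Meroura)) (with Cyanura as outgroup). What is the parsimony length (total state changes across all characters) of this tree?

Map each character onto (Zygella,(Meroyx,Meroura)) (rooted by Cyanura) and count the minimum state changes it requires (Fitch parsimony):
Trait 1: 2; Trait 2: 1; Trait 3: 1.
Total tree length = 4.

4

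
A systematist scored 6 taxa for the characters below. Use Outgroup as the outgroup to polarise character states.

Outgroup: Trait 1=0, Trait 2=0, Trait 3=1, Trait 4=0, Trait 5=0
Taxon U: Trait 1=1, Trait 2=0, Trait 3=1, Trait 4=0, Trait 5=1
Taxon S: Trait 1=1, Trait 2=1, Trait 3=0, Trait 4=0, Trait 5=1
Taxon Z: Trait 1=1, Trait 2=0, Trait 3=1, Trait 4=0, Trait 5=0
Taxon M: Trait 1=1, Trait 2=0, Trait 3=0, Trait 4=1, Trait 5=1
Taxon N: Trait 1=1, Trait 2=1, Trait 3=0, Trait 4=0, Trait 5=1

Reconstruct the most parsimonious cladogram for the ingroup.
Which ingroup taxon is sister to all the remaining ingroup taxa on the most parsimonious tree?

Taxon Z

Character polarity is set by the outgroup: the derived state is whichever differs from the outgroup's state, so for Trait 3 the derived state is '0', and for the remaining characters it is '1'.
Trait 1 (derived state '1') is shared by all ingroup taxa — unites the whole ingroup.
Trait 2 (derived state '1') is shared by Taxon N and Taxon S — a synapomorphy uniting that clade.
Trait 3 (derived state '0') is shared by Taxon M, Taxon N, and Taxon S — a synapomorphy uniting that clade.
Trait 4 (derived state '1') is unique to Taxon M (autapomorphy; uninformative for grouping).
Trait 5 (derived state '1') is shared by Taxon M, Taxon N, Taxon S, and Taxon U — a synapomorphy uniting that clade.
Most parsimonious ingroup topology: ((Taxon U,((Taxon S,Taxon N),Taxon M)),Taxon Z).
Taxon Z is sister to the clade containing all other ingroup taxa, so it is the earliest-diverging (most basal) ingroup lineage.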